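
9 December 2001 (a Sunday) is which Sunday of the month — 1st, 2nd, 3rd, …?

2nd

Day 9 falls in week ⌈9/7⌉ of the month.
Days 1–7 hold the 1st Sunday, 8–14 the 2nd, 15–21 the 3rd, 22–28 the 4th, 29–31 the 5th.
9 is in the range for the 2nd.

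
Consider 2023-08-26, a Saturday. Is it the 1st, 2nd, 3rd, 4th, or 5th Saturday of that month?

Day 26 falls in week ⌈26/7⌉ of the month.
Days 1–7 hold the 1st Saturday, 8–14 the 2nd, 15–21 the 3rd, 22–28 the 4th, 29–31 the 5th.
26 is in the range for the 4th.

4th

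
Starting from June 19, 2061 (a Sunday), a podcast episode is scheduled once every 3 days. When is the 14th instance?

July 28, 2061

The 14th occurrence is 13 intervals after the first: 13 × 3 = 39 days after June 19, 2061.
June has 30 days — 11 days to the end of June leaves 28.
28 days into July → July 28, 2061.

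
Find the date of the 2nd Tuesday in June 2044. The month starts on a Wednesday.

June 2044 begins on a Wednesday, so the first Tuesday is June 7 (6 days later).
The 2nd Tuesday is 1 weeks later: 7 + 7 = 14.

2044-06-14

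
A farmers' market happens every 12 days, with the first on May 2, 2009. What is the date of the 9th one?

Aug 6, 2009

The 9th occurrence is 8 intervals after the first: 8 × 12 = 96 days after May 2, 2009.
May has 31 days — 29 days to the end of May leaves 67.
Jun has 30 days (37 left).
Jul has 31 days (6 left).
6 days into Aug → Aug 6, 2009.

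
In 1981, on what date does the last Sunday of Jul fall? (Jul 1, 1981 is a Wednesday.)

Jul 26, 1981

Jul 1981 begins on a Wednesday, so the first Sunday is Jul 5 (4 days later).
Jul 1981 has 31 days. Adding weeks: 5, 12, 19, 26 — the last one ≤ 31 is the 26th.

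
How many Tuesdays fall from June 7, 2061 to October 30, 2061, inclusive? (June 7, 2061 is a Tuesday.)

21

June 7, 2061 is a Tuesday; the first Tuesday on or after it is June 7, 2061.
From June 7, 2061 to October 30, 2061: 23 + 31 + 31 + 30 + 30 = 145 days (rest of June, July, August, September, October).
145 ÷ 7 = 20 full weeks with remainder 5, so 20 more Tuesdays after the first → 21.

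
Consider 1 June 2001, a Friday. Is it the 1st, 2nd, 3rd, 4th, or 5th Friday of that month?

1st

Day 1 falls in week ⌈1/7⌉ of the month.
Days 1–7 hold the 1st Friday, 8–14 the 2nd, 15–21 the 3rd, 22–28 the 4th, 29–31 the 5th.
1 is in the range for the 1st.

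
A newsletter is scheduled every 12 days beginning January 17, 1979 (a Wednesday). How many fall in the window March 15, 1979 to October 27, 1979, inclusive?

19

Occurrences land 12·i days after January 17, 1979 for i = 0, 1, 2, …
March 15, 1979 is 57 days after the start; 57 ÷ 12 = 4 remainder 9; since the remainder is 9, round up to i = 5. First occurrence in the window: #6 on March 18, 1979 (5×12 = 60 days in).
October 27, 1979 is 283 days after the start; 283 ÷ 12 = 23 remainder 7. Last occurrence in the window: #24 on October 20, 1979.
Occurrences #6 through #24: 19 in total.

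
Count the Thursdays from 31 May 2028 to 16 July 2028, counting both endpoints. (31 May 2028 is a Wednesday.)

31 May 2028 is a Wednesday; the first Thursday on or after it is 1 June 2028 (1 day later).
From 1 June 2028 to 16 July 2028: 29 + 16 = 45 days (rest of June, July).
45 ÷ 7 = 6 full weeks with remainder 3, so 6 more Thursdays after the first → 7.

7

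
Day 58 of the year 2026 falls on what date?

January has 31 days (58 − 31 = 27 remain).
27 into February → February 27.

2026-02-27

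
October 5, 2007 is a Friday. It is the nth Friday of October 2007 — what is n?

Day 5 falls in week ⌈5/7⌉ of the month.
Days 1–7 hold the 1st Friday, 8–14 the 2nd, 15–21 the 3rd, 22–28 the 4th, 29–31 the 5th.
5 is in the range for the 1st.

1st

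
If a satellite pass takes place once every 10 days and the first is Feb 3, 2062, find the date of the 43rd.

The 43rd occurrence is 42 intervals after the first: 42 × 10 = 420 days after Feb 3, 2062.
Feb has 28 days — 25 days to the end of Feb leaves 395.
Mar has 31 days (364 left).
Apr has 30 days (334 left).
May has 31 days (303 left).
Jun has 30 days (273 left).
Jul has 31 days (242 left).
Aug has 31 days (211 left).
Sep has 30 days (181 left).
Oct has 31 days (150 left).
Nov has 30 days (120 left).
Dec has 31 days (89 left).
Jan has 31 days (58 left).
Feb has 28 days (30 left).
30 days into Mar → Mar 30, 2063.

Mar 30, 2063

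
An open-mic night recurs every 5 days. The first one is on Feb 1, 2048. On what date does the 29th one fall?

The 29th occurrence is 28 intervals after the first: 28 × 5 = 140 days after Feb 1, 2048.
Feb has 29 days — 28 days to the end of Feb leaves 112.
Mar has 31 days (81 left).
Apr has 30 days (51 left).
May has 31 days (20 left).
20 days into Jun → Jun 20, 2048.

Jun 20, 2048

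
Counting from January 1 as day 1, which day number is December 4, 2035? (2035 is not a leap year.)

338

Days in months before December: 31 + 28 + 31 + 30 + 31 + 30 + 31 + 31 + 30 + 31 + 30 = 334.
Plus 4 days into December → day 338.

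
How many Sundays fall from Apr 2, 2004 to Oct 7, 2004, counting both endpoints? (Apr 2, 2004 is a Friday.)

Apr 2, 2004 is a Friday; the first Sunday on or after it is Apr 4, 2004 (2 days later).
From Apr 4, 2004 to Oct 7, 2004: 26 + 31 + 30 + 31 + 31 + 30 + 7 = 186 days (rest of Apr, May, Jun, Jul, Aug, Sep, Oct).
186 ÷ 7 = 26 full weeks with remainder 4, so 26 more Sundays after the first → 27.

27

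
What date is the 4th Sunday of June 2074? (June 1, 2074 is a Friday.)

June 2074 begins on a Friday, so the first Sunday is June 3 (2 days later).
The 4th Sunday is 3 weeks later: 3 + 21 = 24.

2074-06-24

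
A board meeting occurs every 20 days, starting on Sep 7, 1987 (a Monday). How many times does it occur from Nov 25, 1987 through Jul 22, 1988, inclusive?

12

Occurrences land 20·i days after Sep 7, 1987 for i = 0, 1, 2, …
Nov 25, 1987 is 79 days after the start; 79 ÷ 20 = 3 remainder 19; since the remainder is 19, round up to i = 4. First occurrence in the window: #5 on Nov 26, 1987 (4×20 = 80 days in).
Jul 22, 1988 is 319 days after the start; 319 ÷ 20 = 15 remainder 19. Last occurrence in the window: #16 on Jul 3, 1988.
Occurrences #5 through #16: 12 in total.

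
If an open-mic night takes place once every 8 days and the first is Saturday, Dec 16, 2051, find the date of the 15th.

The 15th occurrence is 14 intervals after the first: 14 × 8 = 112 days after Dec 16, 2051.
Dec has 31 days — 15 days to the end of Dec leaves 97.
Jan has 31 days (66 left).
Feb has 29 days (37 left).
Mar has 31 days (6 left).
6 days into Apr → Apr 6, 2052.

Apr 6, 2052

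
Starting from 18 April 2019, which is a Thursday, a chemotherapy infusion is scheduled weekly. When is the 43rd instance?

6 February 2020

The 43rd occurrence is 42 intervals after the first: 42 × 7 = 294 days after 18 April 2019.
April has 30 days — 12 days to the end of April leaves 282.
May has 31 days (251 left).
June has 30 days (221 left).
July has 31 days (190 left).
August has 31 days (159 left).
September has 30 days (129 left).
October has 31 days (98 left).
November has 30 days (68 left).
December has 31 days (37 left).
January has 31 days (6 left).
6 days into February → 6 February 2020.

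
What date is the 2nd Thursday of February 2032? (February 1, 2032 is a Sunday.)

February 2032 begins on a Sunday, so the first Thursday is February 5 (4 days later).
The 2nd Thursday is 1 weeks later: 5 + 7 = 12.

February 12, 2032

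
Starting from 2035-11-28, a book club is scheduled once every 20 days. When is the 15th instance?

2036-09-03

The 15th occurrence is 14 intervals after the first: 14 × 20 = 280 days after 2035-11-28.
November has 30 days — 2 days to the end of November leaves 278.
December has 31 days (247 left).
January has 31 days (216 left).
February has 29 days (187 left).
March has 31 days (156 left).
April has 30 days (126 left).
May has 31 days (95 left).
June has 30 days (65 left).
July has 31 days (34 left).
August has 31 days (3 left).
3 days into September → 2036-09-03.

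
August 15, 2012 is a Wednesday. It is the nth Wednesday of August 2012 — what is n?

3rd

Day 15 falls in week ⌈15/7⌉ of the month.
Days 1–7 hold the 1st Wednesday, 8–14 the 2nd, 15–21 the 3rd, 22–28 the 4th, 29–31 the 5th.
15 is in the range for the 3rd.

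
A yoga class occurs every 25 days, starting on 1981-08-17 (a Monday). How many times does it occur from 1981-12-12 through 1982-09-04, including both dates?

11

Occurrences land 25·i days after 1981-08-17 for i = 0, 1, 2, …
1981-12-12 is 117 days after the start; 117 ÷ 25 = 4 remainder 17; since the remainder is 17, round up to i = 5. First occurrence in the window: #6 on 1981-12-20 (5×25 = 125 days in).
1982-09-04 is 383 days after the start; 383 ÷ 25 = 15 remainder 8. Last occurrence in the window: #16 on 1982-08-27.
Occurrences #6 through #16: 11 in total.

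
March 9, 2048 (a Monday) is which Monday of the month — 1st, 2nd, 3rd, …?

Day 9 falls in week ⌈9/7⌉ of the month.
Days 1–7 hold the 1st Monday, 8–14 the 2nd, 15–21 the 3rd, 22–28 the 4th, 29–31 the 5th.
9 is in the range for the 2nd.

2nd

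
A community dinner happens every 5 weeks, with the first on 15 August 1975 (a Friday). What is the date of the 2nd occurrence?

19 September 1975

The 2nd occurrence is 1 interval after the first: 1 × 35 = 35 days after 15 August 1975.
August has 31 days — 16 days to the end of August leaves 19.
19 days into September → 19 September 1975.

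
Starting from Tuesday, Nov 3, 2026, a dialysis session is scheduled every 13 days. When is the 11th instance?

Mar 13, 2027

The 11th occurrence is 10 intervals after the first: 10 × 13 = 130 days after Nov 3, 2026.
Nov has 30 days — 27 days to the end of Nov leaves 103.
Dec has 31 days (72 left).
Jan has 31 days (41 left).
Feb has 28 days (13 left).
13 days into Mar → Mar 13, 2027.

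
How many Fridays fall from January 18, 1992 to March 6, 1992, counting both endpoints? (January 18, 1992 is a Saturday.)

January 18, 1992 is a Saturday; the first Friday on or after it is January 24, 1992 (6 days later).
From January 24, 1992 to March 6, 1992: 7 + 29 + 6 = 42 days (rest of January, February, March).
42 ÷ 7 = 6 full weeks with remainder 0, so 6 more Fridays after the first → 7.

7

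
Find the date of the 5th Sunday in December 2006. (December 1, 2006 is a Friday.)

December 2006 begins on a Friday, so the first Sunday is December 3 (2 days later).
The 5th Sunday is 4 weeks later: 3 + 28 = 31.

31 December 2006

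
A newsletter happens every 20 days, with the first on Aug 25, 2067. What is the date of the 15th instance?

The 15th occurrence is 14 intervals after the first: 14 × 20 = 280 days after Aug 25, 2067.
Aug has 31 days — 6 days to the end of Aug leaves 274.
Sep has 30 days (244 left).
Oct has 31 days (213 left).
Nov has 30 days (183 left).
Dec has 31 days (152 left).
Jan has 31 days (121 left).
Feb has 29 days (92 left).
Mar has 31 days (61 left).
Apr has 30 days (31 left).
31 days into May → May 31, 2068.

May 31, 2068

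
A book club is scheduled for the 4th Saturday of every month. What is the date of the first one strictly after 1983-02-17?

1983-02-26

February 1983 starts on a Tuesday; its first Saturday is the 5th, so the 4th Saturday is the 26th — 1983-02-26.
1983-02-26 is after 1983-02-17, so that is the next one.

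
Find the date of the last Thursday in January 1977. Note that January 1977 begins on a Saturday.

27 January 1977

January 1977 begins on a Saturday, so the first Thursday is January 6 (5 days later).
January 1977 has 31 days. Adding weeks: 6, 13, 20, 27 — the last one ≤ 31 is the 27th.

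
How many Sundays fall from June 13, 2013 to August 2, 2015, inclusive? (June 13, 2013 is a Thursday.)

112

June 13, 2013 is a Thursday; the first Sunday on or after it is June 16, 2013 (3 days later).
From June 16, 2013 to August 2, 2015: 198 + 365 + 214 = 777 days (rest of 2013, 2014, to August 2, 2015 in 2015).
777 ÷ 7 = 111 full weeks with remainder 0, so 111 more Sundays after the first → 112.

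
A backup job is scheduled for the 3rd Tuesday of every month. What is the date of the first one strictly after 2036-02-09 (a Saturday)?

February 2036 starts on a Friday; its first Tuesday is the 5th, so the 3rd Tuesday is the 19th — 2036-02-19.
2036-02-19 is after 2036-02-09, so that is the next one.

2036-02-19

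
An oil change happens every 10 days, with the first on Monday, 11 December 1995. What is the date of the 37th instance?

The 37th occurrence is 36 intervals after the first: 36 × 10 = 360 days after 11 December 1995.
December has 31 days — 20 days to the end of December leaves 340.
January has 31 days (309 left).
February has 29 days (280 left).
March has 31 days (249 left).
April has 30 days (219 left).
May has 31 days (188 left).
June has 30 days (158 left).
July has 31 days (127 left).
August has 31 days (96 left).
September has 30 days (66 left).
October has 31 days (35 left).
November has 30 days (5 left).
5 days into December → 5 December 1996.

5 December 1996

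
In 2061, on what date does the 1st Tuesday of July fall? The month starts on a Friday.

July 2061 begins on a Friday, so the first Tuesday is July 5 (4 days later).

5 July 2061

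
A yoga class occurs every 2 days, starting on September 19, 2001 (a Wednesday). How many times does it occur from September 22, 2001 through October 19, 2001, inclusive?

14

Occurrences land 2·i days after September 19, 2001 for i = 0, 1, 2, …
September 22, 2001 is 3 days after the start; 3 ÷ 2 = 1 remainder 1; since the remainder is 1, round up to i = 2. First occurrence in the window: #3 on September 23, 2001 (2×2 = 4 days in).
October 19, 2001 is 30 days after the start; 30 ÷ 2 = 15 remainder 0. Last occurrence in the window: #16 on October 19, 2001.
Occurrences #3 through #16: 14 in total.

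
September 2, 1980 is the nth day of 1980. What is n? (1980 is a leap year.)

Days in months before September: 31 + 29 + 31 + 30 + 31 + 30 + 31 + 31 = 244.
Plus 2 days into September → day 246.

246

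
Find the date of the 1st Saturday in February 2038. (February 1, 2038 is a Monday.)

2038-02-06

February 2038 begins on a Monday, so the first Saturday is February 6 (5 days later).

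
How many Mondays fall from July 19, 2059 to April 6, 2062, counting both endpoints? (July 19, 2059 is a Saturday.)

July 19, 2059 is a Saturday; the first Monday on or after it is July 21, 2059 (2 days later).
From July 21, 2059 to April 6, 2062: 163 + 366 + 365 + 96 = 990 days (rest of 2059, 2060, 2061, to April 6, 2062 in 2062).
990 ÷ 7 = 141 full weeks with remainder 3, so 141 more Mondays after the first → 142.

142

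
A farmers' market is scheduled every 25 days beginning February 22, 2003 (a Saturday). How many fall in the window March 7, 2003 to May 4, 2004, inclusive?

Occurrences land 25·i days after February 22, 2003 for i = 0, 1, 2, …
March 7, 2003 is 13 days after the start; 13 ÷ 25 = 0 remainder 13; since the remainder is 13, round up to i = 1. First occurrence in the window: #2 on March 19, 2003 (1×25 = 25 days in).
May 4, 2004 is 437 days after the start; 437 ÷ 25 = 17 remainder 12. Last occurrence in the window: #18 on April 22, 2004.
Occurrences #2 through #18: 17 in total.

17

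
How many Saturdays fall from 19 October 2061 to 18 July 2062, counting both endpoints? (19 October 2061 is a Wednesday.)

39

19 October 2061 is a Wednesday; the first Saturday on or after it is 22 October 2061 (3 days later).
From 22 October 2061 to 18 July 2062: 9 + 30 + 31 + 31 + 28 + 31 + 30 + 31 + 30 + 18 = 269 days (rest of October, November, December, January, February, March, April, May, June, July).
269 ÷ 7 = 38 full weeks with remainder 3, so 38 more Saturdays after the first → 39.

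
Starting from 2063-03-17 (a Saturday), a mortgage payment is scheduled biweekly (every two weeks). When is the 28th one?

2064-03-29

The 28th occurrence is 27 intervals after the first: 27 × 14 = 378 days after 2063-03-17.
March has 31 days — 14 days to the end of March leaves 364.
April has 30 days (334 left).
May has 31 days (303 left).
June has 30 days (273 left).
July has 31 days (242 left).
August has 31 days (211 left).
September has 30 days (181 left).
October has 31 days (150 left).
November has 30 days (120 left).
December has 31 days (89 left).
January has 31 days (58 left).
February has 29 days (29 left).
29 days into March → 2064-03-29.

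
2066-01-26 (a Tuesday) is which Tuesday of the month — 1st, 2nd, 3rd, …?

4th

Day 26 falls in week ⌈26/7⌉ of the month.
Days 1–7 hold the 1st Tuesday, 8–14 the 2nd, 15–21 the 3rd, 22–28 the 4th, 29–31 the 5th.
26 is in the range for the 4th.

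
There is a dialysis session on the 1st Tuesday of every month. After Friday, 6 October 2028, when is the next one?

7 November 2028

October 2028 starts on a Sunday, so its 1st Tuesday is 3 October 2028 (2 days in).
That is not after 6 October 2028, so look at November 2028.
November 2028 starts on a Wednesday, so its 1st Tuesday is 7 November 2028 (6 days in).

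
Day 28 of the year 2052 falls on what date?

28 into January → January 28.

28 January 2052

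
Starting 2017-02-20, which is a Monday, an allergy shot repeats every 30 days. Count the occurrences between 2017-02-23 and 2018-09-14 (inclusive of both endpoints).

Occurrences land 30·i days after 2017-02-20 for i = 0, 1, 2, …
2017-02-23 is 3 days after the start; 3 ÷ 30 = 0 remainder 3; since the remainder is 3, round up to i = 1. First occurrence in the window: #2 on 2017-03-22 (1×30 = 30 days in).
2018-09-14 is 571 days after the start; 571 ÷ 30 = 19 remainder 1. Last occurrence in the window: #20 on 2018-09-13.
Occurrences #2 through #20: 19 in total.

19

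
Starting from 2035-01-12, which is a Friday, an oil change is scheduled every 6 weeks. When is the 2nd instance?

2035-02-23

The 2nd occurrence is 1 interval after the first: 1 × 42 = 42 days after 2035-01-12.
January has 31 days — 19 days to the end of January leaves 23.
23 days into February → 2035-02-23.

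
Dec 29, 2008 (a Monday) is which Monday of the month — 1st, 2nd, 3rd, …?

Day 29 falls in week ⌈29/7⌉ of the month.
Days 1–7 hold the 1st Monday, 8–14 the 2nd, 15–21 the 3rd, 22–28 the 4th, 29–31 the 5th.
29 is in the range for the 5th.

5th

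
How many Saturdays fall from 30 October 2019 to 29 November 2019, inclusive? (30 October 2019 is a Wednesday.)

4

30 October 2019 is a Wednesday; the first Saturday on or after it is 2 November 2019 (3 days later).
From 2 November 2019 to 29 November 2019 is 29 − 2 = 27 days.
27 ÷ 7 = 3 full weeks with remainder 6, so 3 more Saturdays after the first → 4.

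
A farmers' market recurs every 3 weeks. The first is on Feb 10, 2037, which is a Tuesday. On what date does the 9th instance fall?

Jul 28, 2037

The 9th occurrence is 8 intervals after the first: 8 × 21 = 168 days after Feb 10, 2037.
Feb has 28 days — 18 days to the end of Feb leaves 150.
Mar has 31 days (119 left).
Apr has 30 days (89 left).
May has 31 days (58 left).
Jun has 30 days (28 left).
28 days into Jul → Jul 28, 2037.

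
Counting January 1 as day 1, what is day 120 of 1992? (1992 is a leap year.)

Jan has 31 days (120 − 31 = 89 remain).
Feb has 29 days (89 − 29 = 60 remain).
Mar has 31 days (60 − 31 = 29 remain).
29 into Apr → Apr 29.

Apr 29, 1992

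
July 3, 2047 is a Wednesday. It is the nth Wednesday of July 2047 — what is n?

1st

Day 3 falls in week ⌈3/7⌉ of the month.
Days 1–7 hold the 1st Wednesday, 8–14 the 2nd, 15–21 the 3rd, 22–28 the 4th, 29–31 the 5th.
3 is in the range for the 1st.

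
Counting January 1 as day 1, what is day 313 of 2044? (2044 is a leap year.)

Jan has 31 days (313 − 31 = 282 remain).
Feb has 29 days (282 − 29 = 253 remain).
Mar has 31 days (253 − 31 = 222 remain).
Apr has 30 days (222 − 30 = 192 remain).
May has 31 days (192 − 31 = 161 remain).
Jun has 30 days (161 − 30 = 131 remain).
Jul has 31 days (131 − 31 = 100 remain).
Aug has 31 days (100 − 31 = 69 remain).
Sep has 30 days (69 − 30 = 39 remain).
Oct has 31 days (39 − 31 = 8 remain).
8 into Nov → Nov 8.

Nov 8, 2044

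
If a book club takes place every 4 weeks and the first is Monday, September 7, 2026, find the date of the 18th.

The 18th occurrence is 17 intervals after the first: 17 × 28 = 476 days after September 7, 2026.
September has 30 days — 23 days to the end of September leaves 453.
From end of September to end of 2026 is 92 days (361 left).
January has 31 days (330 left).
February has 28 days (302 left).
March has 31 days (271 left).
April has 30 days (241 left).
May has 31 days (210 left).
June has 30 days (180 left).
July has 31 days (149 left).
August has 31 days (118 left).
September has 30 days (88 left).
October has 31 days (57 left).
November has 30 days (27 left).
27 days into December → December 27, 2027.

December 27, 2027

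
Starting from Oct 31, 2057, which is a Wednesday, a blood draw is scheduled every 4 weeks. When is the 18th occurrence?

Feb 19, 2059

The 18th occurrence is 17 intervals after the first: 17 × 28 = 476 days after Oct 31, 2057.
Oct has 31 days — 0 days to the end of Oct leaves 476.
From end of Oct to end of 2057 is 61 days (415 left).
2058 has 365 days (50 left).
Jan has 31 days (19 left).
19 days into Feb → Feb 19, 2059.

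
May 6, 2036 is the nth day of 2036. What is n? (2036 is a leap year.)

127

Days in months before May: 31 + 29 + 31 + 30 = 121.
Plus 6 days into May → day 127.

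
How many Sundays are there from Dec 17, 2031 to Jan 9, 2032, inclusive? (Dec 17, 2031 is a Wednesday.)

Dec 17, 2031 is a Wednesday; the first Sunday on or after it is Dec 21, 2031 (4 days later).
From Dec 21, 2031 to Jan 9, 2032: 10 + 9 = 19 days (rest of Dec, Jan).
19 ÷ 7 = 2 full weeks with remainder 5, so 2 more Sundays after the first → 3.

3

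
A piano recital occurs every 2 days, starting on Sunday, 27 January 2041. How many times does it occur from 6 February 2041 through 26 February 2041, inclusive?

Occurrences land 2·i days after 27 January 2041 for i = 0, 1, 2, …
6 February 2041 is 10 days after the start; 10 ÷ 2 = 5 remainder 0. First occurrence in the window: #6 on 6 February 2041 (5×2 = 10 days in).
26 February 2041 is 30 days after the start; 30 ÷ 2 = 15 remainder 0. Last occurrence in the window: #16 on 26 February 2041.
Occurrences #6 through #16: 11 in total.

11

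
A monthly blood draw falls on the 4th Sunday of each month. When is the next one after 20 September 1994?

September 1994 starts on a Thursday; its first Sunday is the 4th, so the 4th Sunday is the 25th — 25 September 1994.
25 September 1994 is after 20 September 1994, so that is the next one.

25 September 1994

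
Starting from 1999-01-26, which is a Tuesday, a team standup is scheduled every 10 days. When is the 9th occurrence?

The 9th occurrence is 8 intervals after the first: 8 × 10 = 80 days after 1999-01-26.
January has 31 days — 5 days to the end of January leaves 75.
February has 28 days (47 left).
March has 31 days (16 left).
16 days into April → 1999-04-16.

1999-04-16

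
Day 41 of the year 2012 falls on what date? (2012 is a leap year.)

February 10, 2012

January has 31 days (41 − 31 = 10 remain).
10 into February → February 10.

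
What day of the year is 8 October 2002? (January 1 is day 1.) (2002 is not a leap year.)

Days in months before October: 31 + 28 + 31 + 30 + 31 + 30 + 31 + 31 + 30 = 273.
Plus 8 days into October → day 281.

281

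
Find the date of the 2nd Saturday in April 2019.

The first Saturday of April 2019 is April 6.
The 2nd Saturday is 1 weeks later: 6 + 7 = 13.

13 April 2019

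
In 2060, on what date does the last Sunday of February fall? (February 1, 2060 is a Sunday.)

2060-02-29

February 2060 begins on a Sunday, so the first Sunday is February 1.
February 2060 has 29 days. Adding weeks: 1, 8, 15, 22, 29 — the last one ≤ 29 is the 29th.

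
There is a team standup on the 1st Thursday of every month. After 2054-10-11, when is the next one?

October 2054 starts on a Thursday, so its 1st Thursday is 2054-10-01.
That is not after 2054-10-11, so look at November 2054.
November 2054 starts on a Sunday, so its 1st Thursday is 2054-11-05 (4 days in).

2054-11-05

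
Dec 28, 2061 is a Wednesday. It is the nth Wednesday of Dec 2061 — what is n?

4th

Day 28 falls in week ⌈28/7⌉ of the month.
Days 1–7 hold the 1st Wednesday, 8–14 the 2nd, 15–21 the 3rd, 22–28 the 4th, 29–31 the 5th.
28 is in the range for the 4th.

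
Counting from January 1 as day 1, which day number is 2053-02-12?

43

Days in months before February: 31 = 31.
Plus 12 days into February → day 43.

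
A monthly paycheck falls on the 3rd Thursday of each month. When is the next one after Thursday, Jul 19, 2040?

Jul 2040 starts on a Sunday; its first Thursday is the 5th, so the 3rd Thursday is the 19th — Jul 19, 2040.
That is not after Jul 19, 2040, so look at Aug 2040.
Aug 2040 starts on a Wednesday; its first Thursday is the 2nd, so the 3rd Thursday is the 16th — Aug 16, 2040.

Aug 16, 2040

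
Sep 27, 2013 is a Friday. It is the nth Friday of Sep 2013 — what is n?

Day 27 falls in week ⌈27/7⌉ of the month.
Days 1–7 hold the 1st Friday, 8–14 the 2nd, 15–21 the 3rd, 22–28 the 4th, 29–31 the 5th.
27 is in the range for the 4th.

4th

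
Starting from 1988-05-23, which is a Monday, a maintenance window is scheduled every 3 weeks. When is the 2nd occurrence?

1988-06-13

The 2nd occurrence is 1 interval after the first: 1 × 21 = 21 days after 1988-05-23.
May has 31 days — 8 days to the end of May leaves 13.
13 days into June → 1988-06-13.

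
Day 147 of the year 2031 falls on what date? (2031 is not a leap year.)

January has 31 days (147 − 31 = 116 remain).
February has 28 days (116 − 28 = 88 remain).
March has 31 days (88 − 31 = 57 remain).
April has 30 days (57 − 30 = 27 remain).
27 into May → May 27.

27 May 2031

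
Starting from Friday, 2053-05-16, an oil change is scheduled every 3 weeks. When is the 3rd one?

2053-06-27

The 3rd occurrence is 2 intervals after the first: 2 × 21 = 42 days after 2053-05-16.
May has 31 days — 15 days to the end of May leaves 27.
27 days into June → 2053-06-27.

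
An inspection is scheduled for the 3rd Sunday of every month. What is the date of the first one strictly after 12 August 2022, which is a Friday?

21 August 2022

August 2022 starts on a Monday; its first Sunday is the 7th, so the 3rd Sunday is the 21st — 21 August 2022.
21 August 2022 is after 12 August 2022, so that is the next one.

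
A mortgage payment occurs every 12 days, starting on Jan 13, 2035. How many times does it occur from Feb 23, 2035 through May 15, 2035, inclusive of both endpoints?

Occurrences land 12·i days after Jan 13, 2035 for i = 0, 1, 2, …
Feb 23, 2035 is 41 days after the start; 41 ÷ 12 = 3 remainder 5; since the remainder is 5, round up to i = 4. First occurrence in the window: #5 on Mar 2, 2035 (4×12 = 48 days in).
May 15, 2035 is 122 days after the start; 122 ÷ 12 = 10 remainder 2. Last occurrence in the window: #11 on May 13, 2035.
Occurrences #5 through #11: 7 in total.

7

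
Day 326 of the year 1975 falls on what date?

Nov 22, 1975

Jan has 31 days (326 − 31 = 295 remain).
Feb has 28 days (295 − 28 = 267 remain).
Mar has 31 days (267 − 31 = 236 remain).
Apr has 30 days (236 − 30 = 206 remain).
May has 31 days (206 − 31 = 175 remain).
Jun has 30 days (175 − 30 = 145 remain).
Jul has 31 days (145 − 31 = 114 remain).
Aug has 31 days (114 − 31 = 83 remain).
Sep has 30 days (83 − 30 = 53 remain).
Oct has 31 days (53 − 31 = 22 remain).
22 into Nov → Nov 22.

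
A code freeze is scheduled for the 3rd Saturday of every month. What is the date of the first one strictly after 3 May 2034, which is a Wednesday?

20 May 2034

May 2034 starts on a Monday; its first Saturday is the 6th, so the 3rd Saturday is the 20th — 20 May 2034.
20 May 2034 is after 3 May 2034, so that is the next one.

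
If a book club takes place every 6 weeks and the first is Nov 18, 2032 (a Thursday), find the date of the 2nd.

The 2nd occurrence is 1 interval after the first: 1 × 42 = 42 days after Nov 18, 2032.
Nov has 30 days — 12 days to the end of Nov leaves 30.
30 days into Dec → Dec 30, 2032.

Dec 30, 2032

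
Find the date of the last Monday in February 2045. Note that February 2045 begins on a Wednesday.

February 2045 begins on a Wednesday, so the first Monday is February 6 (5 days later).
February 2045 has 28 days. Adding weeks: 6, 13, 20, 27 — the last one ≤ 28 is the 27th.

2045-02-27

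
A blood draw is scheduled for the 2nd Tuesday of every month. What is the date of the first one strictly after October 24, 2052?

October 2052 starts on a Tuesday; its first Tuesday is the 1st, so the 2nd Tuesday is the 8th — October 8, 2052.
That is not after October 24, 2052, so look at November 2052.
November 2052 starts on a Friday; its first Tuesday is the 5th, so the 2nd Tuesday is the 12th — November 12, 2052.

November 12, 2052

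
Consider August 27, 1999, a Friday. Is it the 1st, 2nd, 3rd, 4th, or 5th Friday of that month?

4th

Day 27 falls in week ⌈27/7⌉ of the month.
Days 1–7 hold the 1st Friday, 8–14 the 2nd, 15–21 the 3rd, 22–28 the 4th, 29–31 the 5th.
27 is in the range for the 4th.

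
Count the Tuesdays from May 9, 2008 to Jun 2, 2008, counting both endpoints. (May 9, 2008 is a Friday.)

3

May 9, 2008 is a Friday; the first Tuesday on or after it is May 13, 2008 (4 days later).
From May 13, 2008 to Jun 2, 2008: 18 + 2 = 20 days (rest of May, Jun).
20 ÷ 7 = 2 full weeks with remainder 6, so 2 more Tuesdays after the first → 3.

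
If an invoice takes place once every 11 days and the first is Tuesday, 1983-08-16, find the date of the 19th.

1984-03-01

The 19th occurrence is 18 intervals after the first: 18 × 11 = 198 days after 1983-08-16.
August has 31 days — 15 days to the end of August leaves 183.
September has 30 days (153 left).
October has 31 days (122 left).
November has 30 days (92 left).
December has 31 days (61 left).
January has 31 days (30 left).
February has 29 days (1 left).
1 day into March → 1984-03-01.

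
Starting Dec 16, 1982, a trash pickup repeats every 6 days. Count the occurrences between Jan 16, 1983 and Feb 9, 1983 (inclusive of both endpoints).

4

Occurrences land 6·i days after Dec 16, 1982 for i = 0, 1, 2, …
Jan 16, 1983 is 31 days after the start; 31 ÷ 6 = 5 remainder 1; since the remainder is 1, round up to i = 6. First occurrence in the window: #7 on Jan 21, 1983 (6×6 = 36 days in).
Feb 9, 1983 is 55 days after the start; 55 ÷ 6 = 9 remainder 1. Last occurrence in the window: #10 on Feb 8, 1983.
Occurrences #7 through #10: 4 in total.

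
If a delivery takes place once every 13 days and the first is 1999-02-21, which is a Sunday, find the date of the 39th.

The 39th occurrence is 38 intervals after the first: 38 × 13 = 494 days after 1999-02-21.
February has 28 days — 7 days to the end of February leaves 487.
From end of February to end of 1999 is 306 days (181 left).
January has 31 days (150 left).
February has 29 days (121 left).
March has 31 days (90 left).
April has 30 days (60 left).
May has 31 days (29 left).
29 days into June → 2000-06-29.

2000-06-29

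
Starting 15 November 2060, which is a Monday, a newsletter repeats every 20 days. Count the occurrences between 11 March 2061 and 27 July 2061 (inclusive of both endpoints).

Occurrences land 20·i days after 15 November 2060 for i = 0, 1, 2, …
11 March 2061 is 116 days after the start; 116 ÷ 20 = 5 remainder 16; since the remainder is 16, round up to i = 6. First occurrence in the window: #7 on 15 March 2061 (6×20 = 120 days in).
27 July 2061 is 254 days after the start; 254 ÷ 20 = 12 remainder 14. Last occurrence in the window: #13 on 13 July 2061.
Occurrences #7 through #13: 7 in total.

7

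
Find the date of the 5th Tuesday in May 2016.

May 31, 2016

The first Tuesday of May 2016 is May 3.
The 5th Tuesday is 4 weeks later: 3 + 28 = 31.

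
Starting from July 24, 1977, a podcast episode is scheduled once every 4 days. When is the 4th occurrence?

August 5, 1977

The 4th occurrence is 3 intervals after the first: 3 × 4 = 12 days after July 24, 1977.
July has 31 days — 7 days to the end of July leaves 5.
5 days into August → August 5, 1977.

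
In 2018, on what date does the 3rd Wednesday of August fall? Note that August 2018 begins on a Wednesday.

August 2018 begins on a Wednesday, so the first Wednesday is August 1.
The 3rd Wednesday is 2 weeks later: 1 + 14 = 15.

2018-08-15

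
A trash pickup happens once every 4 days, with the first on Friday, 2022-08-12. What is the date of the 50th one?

2023-02-24

The 50th occurrence is 49 intervals after the first: 49 × 4 = 196 days after 2022-08-12.
August has 31 days — 19 days to the end of August leaves 177.
September has 30 days (147 left).
October has 31 days (116 left).
November has 30 days (86 left).
December has 31 days (55 left).
January has 31 days (24 left).
24 days into February → 2023-02-24.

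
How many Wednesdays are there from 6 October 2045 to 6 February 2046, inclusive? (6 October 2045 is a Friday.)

6 October 2045 is a Friday; the first Wednesday on or after it is 11 October 2045 (5 days later).
From 11 October 2045 to 6 February 2046: 20 + 30 + 31 + 31 + 6 = 118 days (rest of October, November, December, January, February).
118 ÷ 7 = 16 full weeks with remainder 6, so 16 more Wednesdays after the first → 17.

17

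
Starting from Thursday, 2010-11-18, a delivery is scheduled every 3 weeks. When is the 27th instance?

The 27th occurrence is 26 intervals after the first: 26 × 21 = 546 days after 2010-11-18.
November has 30 days — 12 days to the end of November leaves 534.
From end of November to end of 2010 is 31 days (503 left).
2011 has 365 days (138 left).
January has 31 days (107 left).
February has 29 days (78 left).
March has 31 days (47 left).
April has 30 days (17 left).
17 days into May → 2012-05-17.

2012-05-17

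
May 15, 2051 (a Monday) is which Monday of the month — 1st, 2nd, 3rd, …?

3rd

Day 15 falls in week ⌈15/7⌉ of the month.
Days 1–7 hold the 1st Monday, 8–14 the 2nd, 15–21 the 3rd, 22–28 the 4th, 29–31 the 5th.
15 is in the range for the 3rd.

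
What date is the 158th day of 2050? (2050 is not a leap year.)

January has 31 days (158 − 31 = 127 remain).
February has 28 days (127 − 28 = 99 remain).
March has 31 days (99 − 31 = 68 remain).
April has 30 days (68 − 30 = 38 remain).
May has 31 days (38 − 31 = 7 remain).
7 into June → June 7.

7 June 2050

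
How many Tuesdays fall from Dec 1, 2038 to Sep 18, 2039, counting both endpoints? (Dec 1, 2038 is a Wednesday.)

Dec 1, 2038 is a Wednesday; the first Tuesday on or after it is Dec 7, 2038 (6 days later).
From Dec 7, 2038 to Sep 18, 2039: 24 + 31 + 28 + 31 + 30 + 31 + 30 + 31 + 31 + 18 = 285 days (rest of Dec, Jan, Feb, Mar, Apr, May, Jun, Jul, Aug, Sep).
285 ÷ 7 = 40 full weeks with remainder 5, so 40 more Tuesdays after the first → 41.

41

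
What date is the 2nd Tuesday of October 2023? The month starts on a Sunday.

October 2023 begins on a Sunday, so the first Tuesday is October 3 (2 days later).
The 2nd Tuesday is 1 weeks later: 3 + 7 = 10.

2023-10-10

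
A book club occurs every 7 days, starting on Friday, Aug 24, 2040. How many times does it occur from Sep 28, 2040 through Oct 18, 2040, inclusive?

3

Occurrences land 7·i days after Aug 24, 2040 for i = 0, 1, 2, …
Sep 28, 2040 is 35 days after the start; 35 ÷ 7 = 5 remainder 0. First occurrence in the window: #6 on Sep 28, 2040 (5×7 = 35 days in).
Oct 18, 2040 is 55 days after the start; 55 ÷ 7 = 7 remainder 6. Last occurrence in the window: #8 on Oct 12, 2040.
Occurrences #6 through #8: 3 in total.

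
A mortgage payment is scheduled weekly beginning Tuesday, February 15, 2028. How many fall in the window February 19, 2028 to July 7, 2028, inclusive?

20

Occurrences land 7·i days after February 15, 2028 for i = 0, 1, 2, …
February 19, 2028 is 4 days after the start; 4 ÷ 7 = 0 remainder 4; since the remainder is 4, round up to i = 1. First occurrence in the window: #2 on February 22, 2028 (1×7 = 7 days in).
July 7, 2028 is 143 days after the start; 143 ÷ 7 = 20 remainder 3. Last occurrence in the window: #21 on July 4, 2028.
Occurrences #2 through #21: 20 in total.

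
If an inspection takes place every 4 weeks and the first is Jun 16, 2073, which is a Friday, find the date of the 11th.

The 11th occurrence is 10 intervals after the first: 10 × 28 = 280 days after Jun 16, 2073.
Jun has 30 days — 14 days to the end of Jun leaves 266.
Jul has 31 days (235 left).
Aug has 31 days (204 left).
Sep has 30 days (174 left).
Oct has 31 days (143 left).
Nov has 30 days (113 left).
Dec has 31 days (82 left).
Jan has 31 days (51 left).
Feb has 28 days (23 left).
23 days into Mar → Mar 23, 2074.

Mar 23, 2074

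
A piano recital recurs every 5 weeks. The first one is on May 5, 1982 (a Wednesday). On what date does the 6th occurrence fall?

October 27, 1982

The 6th occurrence is 5 intervals after the first: 5 × 35 = 175 days after May 5, 1982.
May has 31 days — 26 days to the end of May leaves 149.
June has 30 days (119 left).
July has 31 days (88 left).
August has 31 days (57 left).
September has 30 days (27 left).
27 days into October → October 27, 1982.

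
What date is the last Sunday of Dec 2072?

The first Sunday of Dec 2072 is Dec 4.
Dec 2072 has 31 days. Adding weeks: 4, 11, 18, 25 — the last one ≤ 31 is the 25th.

Dec 25, 2072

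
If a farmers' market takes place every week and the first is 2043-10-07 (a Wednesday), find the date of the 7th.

2043-11-18

The 7th occurrence is 6 intervals after the first: 6 × 7 = 42 days after 2043-10-07.
October has 31 days — 24 days to the end of October leaves 18.
18 days into November → 2043-11-18.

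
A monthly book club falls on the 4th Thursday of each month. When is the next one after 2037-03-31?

2037-04-23

March 2037 starts on a Sunday; its first Thursday is the 5th, so the 4th Thursday is the 26th — 2037-03-26.
That is not after 2037-03-31, so look at April 2037.
April 2037 starts on a Wednesday; its first Thursday is the 2nd, so the 4th Thursday is the 23rd — 2037-04-23.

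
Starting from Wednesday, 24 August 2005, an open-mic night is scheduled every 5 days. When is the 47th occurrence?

The 47th occurrence is 46 intervals after the first: 46 × 5 = 230 days after 24 August 2005.
August has 31 days — 7 days to the end of August leaves 223.
September has 30 days (193 left).
October has 31 days (162 left).
November has 30 days (132 left).
December has 31 days (101 left).
January has 31 days (70 left).
February has 28 days (42 left).
March has 31 days (11 left).
11 days into April → 11 April 2006.

11 April 2006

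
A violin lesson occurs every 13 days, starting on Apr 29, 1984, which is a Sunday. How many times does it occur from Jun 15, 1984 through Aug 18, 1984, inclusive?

5

Occurrences land 13·i days after Apr 29, 1984 for i = 0, 1, 2, …
Jun 15, 1984 is 47 days after the start; 47 ÷ 13 = 3 remainder 8; since the remainder is 8, round up to i = 4. First occurrence in the window: #5 on Jun 20, 1984 (4×13 = 52 days in).
Aug 18, 1984 is 111 days after the start; 111 ÷ 13 = 8 remainder 7. Last occurrence in the window: #9 on Aug 11, 1984.
Occurrences #5 through #9: 5 in total.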